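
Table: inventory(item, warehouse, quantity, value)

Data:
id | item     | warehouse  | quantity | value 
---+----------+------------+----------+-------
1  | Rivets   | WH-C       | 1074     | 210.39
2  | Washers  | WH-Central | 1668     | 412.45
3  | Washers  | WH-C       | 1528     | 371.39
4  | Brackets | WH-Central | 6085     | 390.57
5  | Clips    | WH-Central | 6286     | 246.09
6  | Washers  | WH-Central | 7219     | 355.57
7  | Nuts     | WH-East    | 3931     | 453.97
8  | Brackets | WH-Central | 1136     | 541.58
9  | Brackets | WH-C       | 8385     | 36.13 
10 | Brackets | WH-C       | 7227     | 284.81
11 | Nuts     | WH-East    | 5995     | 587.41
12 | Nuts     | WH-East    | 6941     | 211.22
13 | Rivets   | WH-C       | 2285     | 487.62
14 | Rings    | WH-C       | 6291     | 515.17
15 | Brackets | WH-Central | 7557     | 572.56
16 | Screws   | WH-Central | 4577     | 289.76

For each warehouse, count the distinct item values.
SELECT warehouse, COUNT(DISTINCT item)
FROM inventory
GROUP BY warehouse

Result:
  WH-C: 4 distinct
  WH-Central: 4 distinct
  WH-East: 1 distinct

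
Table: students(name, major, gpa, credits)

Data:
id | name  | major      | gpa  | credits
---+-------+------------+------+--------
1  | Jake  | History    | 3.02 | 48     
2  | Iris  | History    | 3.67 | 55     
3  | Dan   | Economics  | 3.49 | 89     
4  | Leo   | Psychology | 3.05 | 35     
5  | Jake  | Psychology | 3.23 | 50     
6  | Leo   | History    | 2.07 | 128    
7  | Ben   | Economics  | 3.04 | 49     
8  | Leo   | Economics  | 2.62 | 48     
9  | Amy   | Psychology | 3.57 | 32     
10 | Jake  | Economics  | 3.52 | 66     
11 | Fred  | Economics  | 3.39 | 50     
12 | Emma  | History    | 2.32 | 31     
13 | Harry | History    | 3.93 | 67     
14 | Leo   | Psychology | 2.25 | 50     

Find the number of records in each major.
SELECT major, COUNT(*) as count
FROM students
GROUP BY major

Result:
  Economics: 5
  History: 5
  Psychology: 4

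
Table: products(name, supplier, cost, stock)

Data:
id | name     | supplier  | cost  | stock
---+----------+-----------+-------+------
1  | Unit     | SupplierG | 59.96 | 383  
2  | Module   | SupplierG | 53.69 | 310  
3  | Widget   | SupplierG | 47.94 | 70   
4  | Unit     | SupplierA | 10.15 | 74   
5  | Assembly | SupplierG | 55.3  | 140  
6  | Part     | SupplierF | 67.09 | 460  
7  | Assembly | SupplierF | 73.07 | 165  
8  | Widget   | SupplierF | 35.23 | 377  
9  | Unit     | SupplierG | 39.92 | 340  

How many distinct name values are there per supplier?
SELECT supplier, COUNT(DISTINCT name)
FROM products
GROUP BY supplier

Result:
  SupplierA: 1 distinct
  SupplierF: 3 distinct
  SupplierG: 4 distinct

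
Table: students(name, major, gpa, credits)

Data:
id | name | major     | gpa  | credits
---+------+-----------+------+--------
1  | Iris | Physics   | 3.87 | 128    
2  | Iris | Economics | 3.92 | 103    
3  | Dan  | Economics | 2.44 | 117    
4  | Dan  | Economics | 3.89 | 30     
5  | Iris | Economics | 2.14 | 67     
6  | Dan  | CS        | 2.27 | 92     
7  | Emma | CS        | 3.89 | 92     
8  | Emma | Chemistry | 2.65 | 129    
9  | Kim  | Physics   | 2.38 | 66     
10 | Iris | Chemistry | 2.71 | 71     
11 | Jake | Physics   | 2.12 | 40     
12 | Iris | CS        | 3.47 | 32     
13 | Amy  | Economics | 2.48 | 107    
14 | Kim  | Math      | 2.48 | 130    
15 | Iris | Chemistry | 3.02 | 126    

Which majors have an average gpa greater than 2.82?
SELECT major, AVG(gpa)
FROM students
GROUP BY major
HAVING AVG(gpa) > 2.82

Result:
  CS: avg=3.21
  Economics: avg=2.97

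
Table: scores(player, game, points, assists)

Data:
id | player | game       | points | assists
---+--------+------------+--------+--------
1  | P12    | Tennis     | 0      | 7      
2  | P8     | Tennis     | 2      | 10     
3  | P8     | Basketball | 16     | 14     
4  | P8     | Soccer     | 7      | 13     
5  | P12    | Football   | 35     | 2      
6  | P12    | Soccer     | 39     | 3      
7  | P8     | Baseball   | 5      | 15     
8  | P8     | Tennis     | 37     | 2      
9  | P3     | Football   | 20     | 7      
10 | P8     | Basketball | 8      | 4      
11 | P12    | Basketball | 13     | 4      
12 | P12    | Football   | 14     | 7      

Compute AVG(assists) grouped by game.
SELECT game, AVG(assists) as result
FROM scores
GROUP BY game

Result:
  Baseball: 15.00
  Basketball: 7.33
  Football: 5.33
  Soccer: 8.00
  Tennis: 6.33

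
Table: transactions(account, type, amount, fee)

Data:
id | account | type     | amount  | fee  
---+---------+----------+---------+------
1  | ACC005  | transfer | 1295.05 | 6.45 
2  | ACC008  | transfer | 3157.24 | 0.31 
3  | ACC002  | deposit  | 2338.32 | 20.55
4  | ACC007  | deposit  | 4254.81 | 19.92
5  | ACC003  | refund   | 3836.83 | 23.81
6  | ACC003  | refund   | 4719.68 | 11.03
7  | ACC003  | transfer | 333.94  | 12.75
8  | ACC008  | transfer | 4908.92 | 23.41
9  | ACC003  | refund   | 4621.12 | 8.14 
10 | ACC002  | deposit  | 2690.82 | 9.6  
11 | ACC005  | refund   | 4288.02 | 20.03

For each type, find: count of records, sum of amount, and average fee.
SELECT type,
       COUNT(*) as cnt,
       SUM(amount) as total_amount,
       AVG(fee) as avg_fee
FROM transactions
GROUP BY type

Result:
  deposit: 3 records, 9283.95 total amount, 16.69 avg fee
  refund: 4 records, 17465.65 total amount, 15.75 avg fee
  transfer: 4 records, 9695.15 total amount, 10.73 avg fee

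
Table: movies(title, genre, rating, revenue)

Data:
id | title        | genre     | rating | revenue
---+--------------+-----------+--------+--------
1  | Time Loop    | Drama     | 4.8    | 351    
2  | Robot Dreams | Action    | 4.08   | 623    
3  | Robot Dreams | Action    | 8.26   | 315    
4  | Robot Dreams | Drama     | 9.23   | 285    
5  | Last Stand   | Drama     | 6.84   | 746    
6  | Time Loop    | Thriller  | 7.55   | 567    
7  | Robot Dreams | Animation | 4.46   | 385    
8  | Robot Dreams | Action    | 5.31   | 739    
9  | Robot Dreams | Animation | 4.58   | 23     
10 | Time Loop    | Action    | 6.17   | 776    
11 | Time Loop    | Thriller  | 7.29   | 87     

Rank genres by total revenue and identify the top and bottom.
SELECT genre, SUM(revenue)
FROM movies
GROUP BY genre
ORDER BY SUM(revenue)

All groups:
  Animation: 408
  Thriller: 654
  Drama: 1382
  Action: 2453

Highest: Action (2453)
Lowest: Animation (408)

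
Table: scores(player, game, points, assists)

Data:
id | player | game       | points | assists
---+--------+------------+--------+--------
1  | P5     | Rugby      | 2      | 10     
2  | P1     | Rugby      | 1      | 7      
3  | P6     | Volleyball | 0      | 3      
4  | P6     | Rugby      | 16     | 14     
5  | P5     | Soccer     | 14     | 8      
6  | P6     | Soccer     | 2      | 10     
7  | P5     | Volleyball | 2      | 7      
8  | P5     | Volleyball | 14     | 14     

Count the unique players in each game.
SELECT game, COUNT(DISTINCT player)
FROM scores
GROUP BY game

Result:
  Rugby: 3 distinct
  Soccer: 2 distinct
  Volleyball: 2 distinct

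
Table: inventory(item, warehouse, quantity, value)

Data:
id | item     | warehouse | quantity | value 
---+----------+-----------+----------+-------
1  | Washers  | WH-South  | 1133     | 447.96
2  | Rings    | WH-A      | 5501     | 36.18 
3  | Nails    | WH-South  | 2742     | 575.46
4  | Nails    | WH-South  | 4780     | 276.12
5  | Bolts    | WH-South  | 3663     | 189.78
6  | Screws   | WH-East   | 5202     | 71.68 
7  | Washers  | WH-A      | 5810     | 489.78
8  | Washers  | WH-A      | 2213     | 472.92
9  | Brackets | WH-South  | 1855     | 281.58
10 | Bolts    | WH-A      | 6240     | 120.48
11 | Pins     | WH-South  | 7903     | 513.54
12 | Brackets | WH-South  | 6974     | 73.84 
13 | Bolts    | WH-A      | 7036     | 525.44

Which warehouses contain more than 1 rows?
SELECT warehouse, COUNT(*) as cnt
FROM inventory
GROUP BY warehouse
HAVING COUNT(*) > 1

Result:
  WH-A: 5
  WH-South: 7

Note: HAVING filters groups after aggregation, WHERE filters rows before.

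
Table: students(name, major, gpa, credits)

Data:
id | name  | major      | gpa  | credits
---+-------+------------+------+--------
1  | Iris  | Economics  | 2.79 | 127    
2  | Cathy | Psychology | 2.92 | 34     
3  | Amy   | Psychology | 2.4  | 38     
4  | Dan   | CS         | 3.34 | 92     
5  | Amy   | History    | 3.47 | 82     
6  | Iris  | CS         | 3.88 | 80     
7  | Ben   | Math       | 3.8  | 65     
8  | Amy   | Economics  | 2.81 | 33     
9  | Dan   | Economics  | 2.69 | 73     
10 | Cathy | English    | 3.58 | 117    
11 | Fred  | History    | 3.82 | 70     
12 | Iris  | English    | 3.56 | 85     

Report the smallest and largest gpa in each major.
SELECT major, MIN(gpa), MAX(gpa)
FROM students
GROUP BY major

Result:
  CS: min=3.34, max=3.88
  Economics: min=2.69, max=2.81
  English: min=3.56, max=3.58
  History: min=3.47, max=3.82
  Math: min=3.80, max=3.80
  Psychology: min=2.40, max=2.92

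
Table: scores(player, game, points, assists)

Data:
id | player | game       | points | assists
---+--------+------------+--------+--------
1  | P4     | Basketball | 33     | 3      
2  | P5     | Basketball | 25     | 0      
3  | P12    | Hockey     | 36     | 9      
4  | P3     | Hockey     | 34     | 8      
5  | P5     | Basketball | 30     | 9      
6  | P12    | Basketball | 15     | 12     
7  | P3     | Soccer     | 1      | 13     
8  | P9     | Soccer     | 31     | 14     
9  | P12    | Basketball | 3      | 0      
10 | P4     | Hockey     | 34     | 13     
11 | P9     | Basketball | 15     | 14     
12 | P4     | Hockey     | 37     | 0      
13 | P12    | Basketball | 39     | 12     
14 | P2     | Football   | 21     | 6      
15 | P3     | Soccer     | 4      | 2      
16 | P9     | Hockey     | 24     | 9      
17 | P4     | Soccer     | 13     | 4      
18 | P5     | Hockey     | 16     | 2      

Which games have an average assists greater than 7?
SELECT game, AVG(assists)
FROM scores
GROUP BY game
HAVING AVG(assists) > 7

Result:
  Basketball: avg=7.14
  Soccer: avg=8.25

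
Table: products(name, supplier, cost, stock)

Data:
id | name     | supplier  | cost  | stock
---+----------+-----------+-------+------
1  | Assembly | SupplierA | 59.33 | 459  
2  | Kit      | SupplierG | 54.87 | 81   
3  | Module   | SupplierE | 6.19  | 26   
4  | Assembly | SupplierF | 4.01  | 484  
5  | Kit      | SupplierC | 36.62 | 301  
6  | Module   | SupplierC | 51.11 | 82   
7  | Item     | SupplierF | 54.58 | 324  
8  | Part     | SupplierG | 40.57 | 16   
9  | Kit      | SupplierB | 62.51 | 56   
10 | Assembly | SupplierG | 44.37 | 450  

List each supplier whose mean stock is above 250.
SELECT supplier, AVG(stock)
FROM products
GROUP BY supplier
HAVING AVG(stock) > 250

Result:
  SupplierA: avg=459.00
  SupplierF: avg=404.00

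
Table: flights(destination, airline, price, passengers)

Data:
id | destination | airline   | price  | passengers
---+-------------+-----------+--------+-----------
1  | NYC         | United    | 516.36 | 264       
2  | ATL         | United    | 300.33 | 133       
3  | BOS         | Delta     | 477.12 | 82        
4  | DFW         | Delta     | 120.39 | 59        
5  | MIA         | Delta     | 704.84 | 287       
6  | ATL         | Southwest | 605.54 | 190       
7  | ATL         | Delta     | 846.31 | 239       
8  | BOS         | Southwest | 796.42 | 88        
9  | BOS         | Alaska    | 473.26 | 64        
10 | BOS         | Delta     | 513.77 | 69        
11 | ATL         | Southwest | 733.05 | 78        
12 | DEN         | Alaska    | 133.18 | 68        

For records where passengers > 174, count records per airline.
SELECT airline, COUNT(*)
FROM flights
WHERE passengers > 174
GROUP BY airline

Note: WHERE filters rows before grouping.

Result:
  Delta: 2
  Southwest: 1
  United: 1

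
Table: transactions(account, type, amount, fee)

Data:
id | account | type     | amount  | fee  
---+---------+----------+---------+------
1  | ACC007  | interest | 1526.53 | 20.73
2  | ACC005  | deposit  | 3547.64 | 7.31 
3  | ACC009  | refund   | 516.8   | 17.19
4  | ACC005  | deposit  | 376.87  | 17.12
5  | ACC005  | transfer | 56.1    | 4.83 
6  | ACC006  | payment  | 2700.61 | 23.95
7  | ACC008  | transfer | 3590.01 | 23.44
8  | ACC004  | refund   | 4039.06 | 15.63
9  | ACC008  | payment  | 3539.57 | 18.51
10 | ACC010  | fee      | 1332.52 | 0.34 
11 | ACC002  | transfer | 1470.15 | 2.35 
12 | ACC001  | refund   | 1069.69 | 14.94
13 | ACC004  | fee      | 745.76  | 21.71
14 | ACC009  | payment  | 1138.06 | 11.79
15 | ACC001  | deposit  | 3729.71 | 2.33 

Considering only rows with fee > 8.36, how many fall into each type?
SELECT type, COUNT(*)
FROM transactions
WHERE fee > 8.36
GROUP BY type

Note: WHERE filters rows before grouping.

Result:
  deposit: 1
  fee: 1
  interest: 1
  payment: 3
  refund: 3
  transfer: 1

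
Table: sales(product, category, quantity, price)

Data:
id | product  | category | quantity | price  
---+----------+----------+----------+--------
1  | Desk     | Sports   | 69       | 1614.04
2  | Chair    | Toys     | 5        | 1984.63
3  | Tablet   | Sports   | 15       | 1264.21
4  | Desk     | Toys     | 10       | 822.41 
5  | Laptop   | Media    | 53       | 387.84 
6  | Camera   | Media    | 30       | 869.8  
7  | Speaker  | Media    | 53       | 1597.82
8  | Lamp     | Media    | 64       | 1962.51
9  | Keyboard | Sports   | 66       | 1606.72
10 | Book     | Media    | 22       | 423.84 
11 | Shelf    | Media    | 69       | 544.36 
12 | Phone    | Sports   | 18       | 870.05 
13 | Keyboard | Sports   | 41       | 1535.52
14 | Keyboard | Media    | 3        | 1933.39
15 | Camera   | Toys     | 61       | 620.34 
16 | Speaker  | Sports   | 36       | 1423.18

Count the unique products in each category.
SELECT category, COUNT(DISTINCT product)
FROM sales
GROUP BY category

Result:
  Media: 7 distinct
  Sports: 5 distinct
  Toys: 3 distinct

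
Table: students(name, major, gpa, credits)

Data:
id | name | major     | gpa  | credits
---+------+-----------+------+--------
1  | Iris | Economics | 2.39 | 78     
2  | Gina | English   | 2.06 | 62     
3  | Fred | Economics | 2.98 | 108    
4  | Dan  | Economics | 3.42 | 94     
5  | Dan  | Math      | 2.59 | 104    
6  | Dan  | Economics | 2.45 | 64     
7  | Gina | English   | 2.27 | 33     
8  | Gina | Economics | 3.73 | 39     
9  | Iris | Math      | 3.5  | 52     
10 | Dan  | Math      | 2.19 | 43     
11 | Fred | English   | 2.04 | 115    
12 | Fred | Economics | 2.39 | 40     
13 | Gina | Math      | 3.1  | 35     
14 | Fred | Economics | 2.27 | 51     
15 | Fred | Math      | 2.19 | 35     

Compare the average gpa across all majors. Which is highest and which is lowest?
SELECT major, AVG(gpa)
FROM students
GROUP BY major
ORDER BY AVG(gpa)

All groups:
  English: 2.12
  Math: 2.71
  Economics: 2.80

Highest: Economics (2.80)
Lowest: English (2.12)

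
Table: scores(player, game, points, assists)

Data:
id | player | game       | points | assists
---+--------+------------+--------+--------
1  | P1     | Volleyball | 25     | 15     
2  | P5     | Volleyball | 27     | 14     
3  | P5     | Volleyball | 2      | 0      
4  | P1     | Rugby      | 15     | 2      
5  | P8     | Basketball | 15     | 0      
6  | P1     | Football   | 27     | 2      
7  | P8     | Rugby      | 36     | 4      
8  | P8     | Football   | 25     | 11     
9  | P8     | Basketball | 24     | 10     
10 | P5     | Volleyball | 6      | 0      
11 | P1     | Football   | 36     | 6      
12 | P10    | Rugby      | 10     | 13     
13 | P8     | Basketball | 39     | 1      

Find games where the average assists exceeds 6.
SELECT game, AVG(assists)
FROM scores
GROUP BY game
HAVING AVG(assists) > 6

Result:
  Football: avg=6.33
  Rugby: avg=6.33
  Volleyball: avg=7.25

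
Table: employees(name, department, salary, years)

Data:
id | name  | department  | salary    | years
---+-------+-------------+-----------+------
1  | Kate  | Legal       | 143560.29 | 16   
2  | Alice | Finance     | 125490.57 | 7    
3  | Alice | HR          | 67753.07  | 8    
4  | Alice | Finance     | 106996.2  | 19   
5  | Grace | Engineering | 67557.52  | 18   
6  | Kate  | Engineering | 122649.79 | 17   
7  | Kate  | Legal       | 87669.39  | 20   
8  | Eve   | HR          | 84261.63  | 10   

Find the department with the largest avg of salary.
SELECT department, AVG(salary) as val
FROM employees
GROUP BY department
ORDER BY val DESC
LIMIT 1

Result: Finance with avg(salary) = 116243.39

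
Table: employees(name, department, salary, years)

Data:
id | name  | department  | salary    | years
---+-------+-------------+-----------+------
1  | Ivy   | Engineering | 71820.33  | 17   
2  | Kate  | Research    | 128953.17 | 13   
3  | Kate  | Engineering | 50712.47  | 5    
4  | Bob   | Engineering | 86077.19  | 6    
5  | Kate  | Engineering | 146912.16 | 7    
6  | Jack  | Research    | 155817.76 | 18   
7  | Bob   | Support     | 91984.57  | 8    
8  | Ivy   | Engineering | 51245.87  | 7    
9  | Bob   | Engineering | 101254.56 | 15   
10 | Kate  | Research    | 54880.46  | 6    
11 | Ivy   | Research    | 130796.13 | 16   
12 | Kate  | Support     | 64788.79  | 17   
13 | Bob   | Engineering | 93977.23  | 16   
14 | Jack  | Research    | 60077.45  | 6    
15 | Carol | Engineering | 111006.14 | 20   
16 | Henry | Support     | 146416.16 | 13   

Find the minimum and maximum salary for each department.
SELECT department, MIN(salary), MAX(salary)
FROM employees
GROUP BY department

Result:
  Engineering: min=50712.47, max=146912.16
  Research: min=54880.46, max=155817.76
  Support: min=64788.79, max=146416.16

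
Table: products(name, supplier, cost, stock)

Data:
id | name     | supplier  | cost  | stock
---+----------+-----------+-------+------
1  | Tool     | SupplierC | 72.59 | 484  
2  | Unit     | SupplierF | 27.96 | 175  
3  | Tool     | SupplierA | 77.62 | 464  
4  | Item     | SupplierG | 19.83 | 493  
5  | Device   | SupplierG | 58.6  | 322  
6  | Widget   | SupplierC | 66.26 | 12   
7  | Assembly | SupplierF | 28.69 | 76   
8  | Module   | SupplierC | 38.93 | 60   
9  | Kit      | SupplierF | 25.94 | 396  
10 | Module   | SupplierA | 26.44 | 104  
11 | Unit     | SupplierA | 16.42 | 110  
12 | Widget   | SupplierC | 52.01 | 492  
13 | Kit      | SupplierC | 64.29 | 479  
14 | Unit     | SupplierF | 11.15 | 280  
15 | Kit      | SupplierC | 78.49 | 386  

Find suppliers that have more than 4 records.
SELECT supplier, COUNT(*) as cnt
FROM products
GROUP BY supplier
HAVING COUNT(*) > 4

Result:
  SupplierC: 6

Note: HAVING filters groups after aggregation, WHERE filters rows before.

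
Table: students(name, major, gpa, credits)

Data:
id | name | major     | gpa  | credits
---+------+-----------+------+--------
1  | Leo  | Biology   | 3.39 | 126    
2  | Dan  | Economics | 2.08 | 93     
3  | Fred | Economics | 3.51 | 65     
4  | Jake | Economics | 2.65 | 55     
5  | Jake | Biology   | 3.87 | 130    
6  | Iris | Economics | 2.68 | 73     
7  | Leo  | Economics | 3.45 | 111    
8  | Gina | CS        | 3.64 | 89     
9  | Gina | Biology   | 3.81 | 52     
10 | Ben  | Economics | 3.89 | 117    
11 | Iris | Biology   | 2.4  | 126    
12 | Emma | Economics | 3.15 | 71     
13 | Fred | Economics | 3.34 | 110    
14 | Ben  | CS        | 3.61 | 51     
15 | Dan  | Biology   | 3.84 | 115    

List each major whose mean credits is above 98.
SELECT major, AVG(credits)
FROM students
GROUP BY major
HAVING AVG(credits) > 98

Result:
  Biology: avg=109.80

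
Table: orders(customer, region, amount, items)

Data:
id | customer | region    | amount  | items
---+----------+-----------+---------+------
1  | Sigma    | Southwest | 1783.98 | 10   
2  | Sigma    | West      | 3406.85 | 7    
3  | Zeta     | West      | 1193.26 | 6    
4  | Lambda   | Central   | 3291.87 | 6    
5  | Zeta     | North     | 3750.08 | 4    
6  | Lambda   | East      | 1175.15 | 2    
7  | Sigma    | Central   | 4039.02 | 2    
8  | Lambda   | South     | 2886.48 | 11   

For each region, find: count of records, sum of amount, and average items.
SELECT region,
       COUNT(*) as cnt,
       SUM(amount) as total_amount,
       AVG(items) as avg_items
FROM orders
GROUP BY region

Result:
  Central: 2 records, 7330.89 total amount, 4.00 avg items
  East: 1 records, 1175.15 total amount, 2.00 avg items
  North: 1 records, 3750.08 total amount, 4.00 avg items
  South: 1 records, 2886.48 total amount, 11.00 avg items
  Southwest: 1 records, 1783.98 total amount, 10.00 avg items
  West: 2 records, 4600.11 total amount, 6.50 avg items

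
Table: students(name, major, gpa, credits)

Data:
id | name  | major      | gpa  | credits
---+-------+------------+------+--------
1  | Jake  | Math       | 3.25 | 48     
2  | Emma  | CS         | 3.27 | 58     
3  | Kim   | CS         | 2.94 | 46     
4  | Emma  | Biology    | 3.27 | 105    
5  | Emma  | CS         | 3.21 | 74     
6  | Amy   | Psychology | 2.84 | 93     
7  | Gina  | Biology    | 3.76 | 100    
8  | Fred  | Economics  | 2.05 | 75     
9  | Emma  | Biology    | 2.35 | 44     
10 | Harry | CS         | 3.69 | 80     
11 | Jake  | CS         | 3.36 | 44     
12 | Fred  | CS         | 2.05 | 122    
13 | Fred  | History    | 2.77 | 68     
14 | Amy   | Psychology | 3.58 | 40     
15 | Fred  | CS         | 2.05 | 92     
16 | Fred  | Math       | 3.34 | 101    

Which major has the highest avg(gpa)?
SELECT major, AVG(gpa) as val
FROM students
GROUP BY major
ORDER BY val DESC
LIMIT 1

Result: Math with avg(gpa) = 3.30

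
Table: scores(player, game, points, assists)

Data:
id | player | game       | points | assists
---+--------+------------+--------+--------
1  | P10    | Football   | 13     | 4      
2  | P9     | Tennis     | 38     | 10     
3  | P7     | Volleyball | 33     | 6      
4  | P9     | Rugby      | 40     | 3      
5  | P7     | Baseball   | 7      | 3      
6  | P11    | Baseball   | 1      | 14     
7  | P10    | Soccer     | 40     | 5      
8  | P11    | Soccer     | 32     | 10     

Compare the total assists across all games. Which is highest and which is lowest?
SELECT game, SUM(assists)
FROM scores
GROUP BY game
ORDER BY SUM(assists)

All groups:
  Rugby: 3
  Football: 4
  Volleyball: 6
  Tennis: 10
  Soccer: 15
  Baseball: 17

Highest: Baseball (17)
Lowest: Rugby (3)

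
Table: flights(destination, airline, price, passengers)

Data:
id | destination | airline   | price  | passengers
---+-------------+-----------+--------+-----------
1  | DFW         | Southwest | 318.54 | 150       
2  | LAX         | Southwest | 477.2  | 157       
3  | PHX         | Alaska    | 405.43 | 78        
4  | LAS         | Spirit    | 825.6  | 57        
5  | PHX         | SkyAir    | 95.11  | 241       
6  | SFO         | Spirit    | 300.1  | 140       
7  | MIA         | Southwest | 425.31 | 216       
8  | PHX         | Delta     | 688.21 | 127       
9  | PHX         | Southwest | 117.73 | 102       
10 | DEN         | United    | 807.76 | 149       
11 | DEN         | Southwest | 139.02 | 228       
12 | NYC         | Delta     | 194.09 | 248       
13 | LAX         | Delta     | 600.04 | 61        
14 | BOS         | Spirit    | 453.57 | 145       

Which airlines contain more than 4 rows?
SELECT airline, COUNT(*) as cnt
FROM flights
GROUP BY airline
HAVING COUNT(*) > 4

Result:
  Southwest: 5

Note: HAVING filters groups after aggregation, WHERE filters rows before.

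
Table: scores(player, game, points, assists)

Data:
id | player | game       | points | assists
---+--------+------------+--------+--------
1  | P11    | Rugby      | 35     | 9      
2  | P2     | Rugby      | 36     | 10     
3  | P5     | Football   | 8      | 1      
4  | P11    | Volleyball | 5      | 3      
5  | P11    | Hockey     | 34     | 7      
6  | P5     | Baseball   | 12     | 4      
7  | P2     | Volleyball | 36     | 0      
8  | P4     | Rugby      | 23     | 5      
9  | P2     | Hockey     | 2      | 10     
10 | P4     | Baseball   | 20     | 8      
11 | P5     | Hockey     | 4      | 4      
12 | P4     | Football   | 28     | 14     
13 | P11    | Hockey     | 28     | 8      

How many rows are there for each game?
SELECT game, COUNT(*) as count
FROM scores
GROUP BY game

Result:
  Baseball: 2
  Football: 2
  Hockey: 4
  Rugby: 3
  Volleyball: 2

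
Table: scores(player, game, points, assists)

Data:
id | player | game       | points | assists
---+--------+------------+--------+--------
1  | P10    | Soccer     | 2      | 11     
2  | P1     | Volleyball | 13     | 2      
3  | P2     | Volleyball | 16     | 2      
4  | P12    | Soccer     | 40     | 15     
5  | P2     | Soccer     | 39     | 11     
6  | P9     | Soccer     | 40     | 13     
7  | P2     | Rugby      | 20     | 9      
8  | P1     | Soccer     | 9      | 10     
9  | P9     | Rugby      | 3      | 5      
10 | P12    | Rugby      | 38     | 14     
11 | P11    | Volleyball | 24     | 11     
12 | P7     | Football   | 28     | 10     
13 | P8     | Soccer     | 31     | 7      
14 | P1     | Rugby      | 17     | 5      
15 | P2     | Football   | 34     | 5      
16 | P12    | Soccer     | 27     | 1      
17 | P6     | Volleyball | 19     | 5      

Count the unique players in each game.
SELECT game, COUNT(DISTINCT player)
FROM scores
GROUP BY game

Result:
  Football: 2 distinct
  Rugby: 4 distinct
  Soccer: 6 distinct
  Volleyball: 4 distinct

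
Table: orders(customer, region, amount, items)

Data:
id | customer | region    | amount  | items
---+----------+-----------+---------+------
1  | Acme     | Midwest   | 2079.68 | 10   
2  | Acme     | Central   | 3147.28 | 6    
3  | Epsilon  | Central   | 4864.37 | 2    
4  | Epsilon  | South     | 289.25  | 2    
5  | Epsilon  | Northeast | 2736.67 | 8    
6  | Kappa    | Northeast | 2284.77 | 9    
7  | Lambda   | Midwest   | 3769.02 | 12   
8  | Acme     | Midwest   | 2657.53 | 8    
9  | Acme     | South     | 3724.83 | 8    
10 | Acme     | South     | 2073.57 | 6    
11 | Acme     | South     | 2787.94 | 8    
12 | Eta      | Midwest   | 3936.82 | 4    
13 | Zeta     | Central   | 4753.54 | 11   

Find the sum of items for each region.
SELECT region, SUM(items) as result
FROM orders
GROUP BY region

Result:
  Central: 19
  Midwest: 34
  Northeast: 17
  South: 24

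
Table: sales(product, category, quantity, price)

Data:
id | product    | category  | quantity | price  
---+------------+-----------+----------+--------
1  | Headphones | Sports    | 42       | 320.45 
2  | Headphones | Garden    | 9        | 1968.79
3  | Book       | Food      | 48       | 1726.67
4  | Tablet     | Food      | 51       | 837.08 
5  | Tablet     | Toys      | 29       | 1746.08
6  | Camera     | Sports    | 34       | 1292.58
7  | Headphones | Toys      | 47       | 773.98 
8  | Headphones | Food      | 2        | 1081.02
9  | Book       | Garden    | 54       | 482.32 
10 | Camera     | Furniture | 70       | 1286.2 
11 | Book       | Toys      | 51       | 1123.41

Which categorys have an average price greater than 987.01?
SELECT category, AVG(price)
FROM sales
GROUP BY category
HAVING AVG(price) > 987.01

Result:
  Food: avg=1214.92
  Furniture: avg=1286.20
  Garden: avg=1225.56
  Toys: avg=1214.49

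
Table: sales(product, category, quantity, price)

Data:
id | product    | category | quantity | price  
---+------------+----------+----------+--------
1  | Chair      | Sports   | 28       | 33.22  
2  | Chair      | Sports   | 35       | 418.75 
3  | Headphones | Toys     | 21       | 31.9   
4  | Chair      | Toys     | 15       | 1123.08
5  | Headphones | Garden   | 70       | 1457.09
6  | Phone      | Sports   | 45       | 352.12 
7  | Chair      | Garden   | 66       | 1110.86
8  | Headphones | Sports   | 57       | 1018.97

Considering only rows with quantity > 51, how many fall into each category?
SELECT category, COUNT(*)
FROM sales
WHERE quantity > 51
GROUP BY category

Note: WHERE filters rows before grouping.

Result:
  Garden: 2
  Sports: 1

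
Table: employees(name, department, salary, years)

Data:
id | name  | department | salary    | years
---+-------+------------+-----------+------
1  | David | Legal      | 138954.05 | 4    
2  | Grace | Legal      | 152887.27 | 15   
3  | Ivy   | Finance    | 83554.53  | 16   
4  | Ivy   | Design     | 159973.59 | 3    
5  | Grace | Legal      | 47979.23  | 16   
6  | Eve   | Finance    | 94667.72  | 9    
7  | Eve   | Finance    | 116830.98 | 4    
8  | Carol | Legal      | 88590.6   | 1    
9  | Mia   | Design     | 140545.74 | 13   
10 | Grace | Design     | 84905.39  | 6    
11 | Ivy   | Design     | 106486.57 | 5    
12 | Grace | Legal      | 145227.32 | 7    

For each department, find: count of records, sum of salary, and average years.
SELECT department,
       COUNT(*) as cnt,
       SUM(salary) as total_salary,
       AVG(years) as avg_years
FROM employees
GROUP BY department

Result:
  Design: 4 records, 491911.29 total salary, 6.75 avg years
  Finance: 3 records, 295053.23 total salary, 9.67 avg years
  Legal: 5 records, 573638.47 total salary, 8.60 avg years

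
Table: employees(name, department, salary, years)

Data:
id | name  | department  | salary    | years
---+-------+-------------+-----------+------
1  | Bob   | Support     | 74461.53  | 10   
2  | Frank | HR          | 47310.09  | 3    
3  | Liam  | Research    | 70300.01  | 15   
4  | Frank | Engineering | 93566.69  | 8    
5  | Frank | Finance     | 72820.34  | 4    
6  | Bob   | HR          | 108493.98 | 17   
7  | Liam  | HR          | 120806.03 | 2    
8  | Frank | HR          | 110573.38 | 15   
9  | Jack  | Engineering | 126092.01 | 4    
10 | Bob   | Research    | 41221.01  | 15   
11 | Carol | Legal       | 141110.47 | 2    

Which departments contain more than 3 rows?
SELECT department, COUNT(*) as cnt
FROM employees
GROUP BY department
HAVING COUNT(*) > 3

Result:
  HR: 4

Note: HAVING filters groups after aggregation, WHERE filters rows before.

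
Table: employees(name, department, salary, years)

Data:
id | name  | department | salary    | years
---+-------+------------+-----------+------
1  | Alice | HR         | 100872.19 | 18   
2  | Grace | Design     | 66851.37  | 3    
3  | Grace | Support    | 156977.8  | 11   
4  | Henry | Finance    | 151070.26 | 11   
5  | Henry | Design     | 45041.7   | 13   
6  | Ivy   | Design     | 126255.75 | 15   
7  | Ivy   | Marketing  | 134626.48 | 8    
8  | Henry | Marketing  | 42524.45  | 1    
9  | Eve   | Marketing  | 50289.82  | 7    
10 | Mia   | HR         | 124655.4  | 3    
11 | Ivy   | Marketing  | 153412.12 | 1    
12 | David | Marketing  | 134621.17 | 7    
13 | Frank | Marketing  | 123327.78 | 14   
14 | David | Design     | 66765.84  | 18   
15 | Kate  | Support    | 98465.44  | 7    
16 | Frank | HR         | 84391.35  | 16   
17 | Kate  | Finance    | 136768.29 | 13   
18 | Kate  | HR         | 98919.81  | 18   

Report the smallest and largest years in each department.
SELECT department, MIN(years), MAX(years)
FROM employees
GROUP BY department

Result:
  Design: min=3, max=18
  Finance: min=11, max=13
  HR: min=3, max=18
  Marketing: min=1, max=14
  Support: min=7, max=11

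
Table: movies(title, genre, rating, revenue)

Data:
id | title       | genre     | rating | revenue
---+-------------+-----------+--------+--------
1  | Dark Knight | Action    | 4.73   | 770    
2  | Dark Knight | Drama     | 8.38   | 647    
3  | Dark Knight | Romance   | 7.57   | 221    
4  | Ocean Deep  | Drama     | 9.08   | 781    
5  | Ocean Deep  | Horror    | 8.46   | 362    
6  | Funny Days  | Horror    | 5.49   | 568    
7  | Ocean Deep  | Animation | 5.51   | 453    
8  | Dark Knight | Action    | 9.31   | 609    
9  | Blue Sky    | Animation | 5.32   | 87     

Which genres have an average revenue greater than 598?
SELECT genre, AVG(revenue)
FROM movies
GROUP BY genre
HAVING AVG(revenue) > 598

Result:
  Action: avg=689.50
  Drama: avg=714.00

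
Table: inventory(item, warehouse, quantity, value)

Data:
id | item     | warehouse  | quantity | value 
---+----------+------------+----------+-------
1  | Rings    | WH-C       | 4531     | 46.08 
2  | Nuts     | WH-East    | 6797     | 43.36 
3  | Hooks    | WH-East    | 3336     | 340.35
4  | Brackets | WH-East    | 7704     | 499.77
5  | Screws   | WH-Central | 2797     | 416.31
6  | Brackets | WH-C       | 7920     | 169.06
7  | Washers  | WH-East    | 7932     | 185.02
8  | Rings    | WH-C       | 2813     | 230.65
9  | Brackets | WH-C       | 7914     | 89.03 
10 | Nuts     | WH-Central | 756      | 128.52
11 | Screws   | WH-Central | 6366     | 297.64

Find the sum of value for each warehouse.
SELECT warehouse, SUM(value) as result
FROM inventory
GROUP BY warehouse

Result:
  WH-C: 534.82
  WH-Central: 842.47
  WH-East: 1068.50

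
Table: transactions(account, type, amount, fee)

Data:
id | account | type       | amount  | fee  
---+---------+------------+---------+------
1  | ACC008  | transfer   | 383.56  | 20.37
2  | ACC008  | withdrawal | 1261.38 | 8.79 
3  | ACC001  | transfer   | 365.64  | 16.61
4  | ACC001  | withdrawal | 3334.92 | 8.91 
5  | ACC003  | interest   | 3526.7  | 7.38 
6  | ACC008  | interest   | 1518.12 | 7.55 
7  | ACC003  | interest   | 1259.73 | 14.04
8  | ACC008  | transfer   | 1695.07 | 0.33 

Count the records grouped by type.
SELECT type, COUNT(*) as count
FROM transactions
GROUP BY type

Result:
  interest: 3
  transfer: 3
  withdrawal: 2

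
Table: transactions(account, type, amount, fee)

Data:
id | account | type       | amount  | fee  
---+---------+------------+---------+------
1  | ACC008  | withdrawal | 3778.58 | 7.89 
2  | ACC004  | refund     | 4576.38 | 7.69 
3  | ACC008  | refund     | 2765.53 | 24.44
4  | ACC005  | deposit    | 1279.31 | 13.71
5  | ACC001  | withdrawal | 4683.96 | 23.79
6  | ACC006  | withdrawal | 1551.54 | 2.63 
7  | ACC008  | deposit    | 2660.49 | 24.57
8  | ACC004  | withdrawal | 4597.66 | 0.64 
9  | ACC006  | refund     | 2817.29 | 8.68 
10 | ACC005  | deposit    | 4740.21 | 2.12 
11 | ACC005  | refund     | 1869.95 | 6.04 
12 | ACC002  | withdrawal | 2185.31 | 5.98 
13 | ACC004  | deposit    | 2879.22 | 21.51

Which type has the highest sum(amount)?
SELECT type, SUM(amount) as val
FROM transactions
GROUP BY type
ORDER BY val DESC
LIMIT 1

Result: withdrawal with sum(amount) = 16797.05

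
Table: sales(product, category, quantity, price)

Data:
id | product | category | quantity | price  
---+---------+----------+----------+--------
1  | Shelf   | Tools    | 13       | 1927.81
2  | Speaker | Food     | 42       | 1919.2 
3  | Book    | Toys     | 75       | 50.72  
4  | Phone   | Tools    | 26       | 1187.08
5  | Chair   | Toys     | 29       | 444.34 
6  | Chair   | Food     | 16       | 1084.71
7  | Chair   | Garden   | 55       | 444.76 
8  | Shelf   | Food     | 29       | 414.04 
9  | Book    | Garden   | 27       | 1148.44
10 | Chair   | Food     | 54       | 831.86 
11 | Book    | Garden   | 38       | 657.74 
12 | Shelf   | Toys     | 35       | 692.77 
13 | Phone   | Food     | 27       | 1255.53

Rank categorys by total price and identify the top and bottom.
SELECT category, SUM(price)
FROM sales
GROUP BY category
ORDER BY SUM(price)

All groups:
  Toys: 1187.83
  Garden: 2250.94
  Tools: 3114.89
  Food: 5505.34

Highest: Food (5505.34)
Lowest: Toys (1187.83)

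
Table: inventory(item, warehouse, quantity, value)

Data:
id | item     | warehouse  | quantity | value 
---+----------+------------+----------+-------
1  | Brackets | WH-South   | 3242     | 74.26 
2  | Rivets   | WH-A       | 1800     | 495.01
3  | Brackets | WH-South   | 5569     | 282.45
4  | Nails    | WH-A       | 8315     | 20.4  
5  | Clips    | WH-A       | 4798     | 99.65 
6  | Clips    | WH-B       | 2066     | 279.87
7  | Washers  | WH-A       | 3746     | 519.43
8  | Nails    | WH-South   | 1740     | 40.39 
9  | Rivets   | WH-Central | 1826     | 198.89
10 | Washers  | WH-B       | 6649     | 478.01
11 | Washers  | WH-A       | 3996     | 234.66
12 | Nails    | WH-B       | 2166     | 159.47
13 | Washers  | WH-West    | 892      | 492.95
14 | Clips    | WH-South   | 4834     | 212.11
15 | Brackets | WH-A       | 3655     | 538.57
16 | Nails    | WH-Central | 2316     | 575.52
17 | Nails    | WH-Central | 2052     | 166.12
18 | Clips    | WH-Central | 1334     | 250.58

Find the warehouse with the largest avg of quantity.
SELECT warehouse, AVG(quantity) as val
FROM inventory
GROUP BY warehouse
ORDER BY val DESC
LIMIT 1

Result: WH-A with avg(quantity) = 4385.00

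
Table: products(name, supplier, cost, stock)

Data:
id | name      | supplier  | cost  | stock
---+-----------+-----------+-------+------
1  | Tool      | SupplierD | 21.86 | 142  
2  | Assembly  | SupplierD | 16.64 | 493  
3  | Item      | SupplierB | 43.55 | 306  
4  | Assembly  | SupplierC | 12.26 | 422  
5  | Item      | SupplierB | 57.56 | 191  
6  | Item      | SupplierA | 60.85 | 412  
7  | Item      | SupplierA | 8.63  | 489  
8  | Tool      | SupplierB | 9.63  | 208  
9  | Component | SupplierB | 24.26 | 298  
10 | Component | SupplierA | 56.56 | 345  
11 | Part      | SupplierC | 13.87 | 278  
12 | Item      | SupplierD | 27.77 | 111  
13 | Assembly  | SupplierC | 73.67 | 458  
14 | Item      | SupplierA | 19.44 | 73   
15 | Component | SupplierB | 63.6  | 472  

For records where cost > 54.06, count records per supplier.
SELECT supplier, COUNT(*)
FROM products
WHERE cost > 54.06
GROUP BY supplier

Note: WHERE filters rows before grouping.

Result:
  SupplierA: 2
  SupplierB: 2
  SupplierC: 1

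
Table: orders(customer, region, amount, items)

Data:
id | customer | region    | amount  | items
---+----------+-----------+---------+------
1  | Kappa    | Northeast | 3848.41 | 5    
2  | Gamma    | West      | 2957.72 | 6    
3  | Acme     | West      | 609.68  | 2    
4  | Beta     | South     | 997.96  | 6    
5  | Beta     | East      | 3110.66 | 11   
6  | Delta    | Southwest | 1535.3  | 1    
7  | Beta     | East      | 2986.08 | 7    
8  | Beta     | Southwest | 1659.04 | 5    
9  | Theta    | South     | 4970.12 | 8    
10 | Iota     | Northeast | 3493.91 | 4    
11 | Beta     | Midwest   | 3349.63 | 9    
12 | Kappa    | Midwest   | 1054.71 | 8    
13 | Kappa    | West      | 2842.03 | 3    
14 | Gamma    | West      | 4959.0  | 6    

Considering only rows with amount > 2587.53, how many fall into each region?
SELECT region, COUNT(*)
FROM orders
WHERE amount > 2587.53
GROUP BY region

Note: WHERE filters rows before grouping.

Result:
  East: 2
  Midwest: 1
  Northeast: 2
  South: 1
  West: 3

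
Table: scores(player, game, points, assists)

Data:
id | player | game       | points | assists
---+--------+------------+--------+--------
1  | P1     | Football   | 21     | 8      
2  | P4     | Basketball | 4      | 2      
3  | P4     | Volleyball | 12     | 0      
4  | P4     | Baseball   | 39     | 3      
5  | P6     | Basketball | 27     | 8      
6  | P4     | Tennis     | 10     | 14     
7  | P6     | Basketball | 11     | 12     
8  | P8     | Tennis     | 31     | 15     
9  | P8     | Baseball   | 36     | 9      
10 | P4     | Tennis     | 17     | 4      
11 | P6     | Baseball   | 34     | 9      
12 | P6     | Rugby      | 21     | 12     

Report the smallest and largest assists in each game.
SELECT game, MIN(assists), MAX(assists)
FROM scores
GROUP BY game

Result:
  Baseball: min=3, max=9
  Basketball: min=2, max=12
  Football: min=8, max=8
  Rugby: min=12, max=12
  Tennis: min=4, max=15
  Volleyball: min=0, max=0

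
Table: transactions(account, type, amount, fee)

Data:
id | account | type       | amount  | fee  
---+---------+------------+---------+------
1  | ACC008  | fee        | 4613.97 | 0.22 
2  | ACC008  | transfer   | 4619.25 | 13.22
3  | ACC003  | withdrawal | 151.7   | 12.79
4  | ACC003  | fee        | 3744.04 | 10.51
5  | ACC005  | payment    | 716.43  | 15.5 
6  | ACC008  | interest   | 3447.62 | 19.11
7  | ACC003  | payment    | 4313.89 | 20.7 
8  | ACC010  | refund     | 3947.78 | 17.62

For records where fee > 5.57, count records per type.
SELECT type, COUNT(*)
FROM transactions
WHERE fee > 5.57
GROUP BY type

Note: WHERE filters rows before grouping.

Result:
  fee: 1
  interest: 1
  payment: 2
  refund: 1
  transfer: 1
  withdrawal: 1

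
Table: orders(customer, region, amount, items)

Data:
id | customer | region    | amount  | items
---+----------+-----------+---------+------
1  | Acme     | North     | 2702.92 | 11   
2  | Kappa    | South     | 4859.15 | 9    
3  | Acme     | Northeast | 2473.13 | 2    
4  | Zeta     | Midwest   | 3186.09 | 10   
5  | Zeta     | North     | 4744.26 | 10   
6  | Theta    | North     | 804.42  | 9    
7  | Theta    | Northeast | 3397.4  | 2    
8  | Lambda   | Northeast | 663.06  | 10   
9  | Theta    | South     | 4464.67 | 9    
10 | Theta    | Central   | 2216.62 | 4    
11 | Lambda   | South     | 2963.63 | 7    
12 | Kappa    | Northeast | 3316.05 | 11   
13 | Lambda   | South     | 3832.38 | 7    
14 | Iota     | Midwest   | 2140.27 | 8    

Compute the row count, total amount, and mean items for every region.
SELECT region,
       COUNT(*) as cnt,
       SUM(amount) as total_amount,
       AVG(items) as avg_items
FROM orders
GROUP BY region

Result:
  Central: 1 records, 2216.62 total amount, 4.00 avg items
  Midwest: 2 records, 5326.36 total amount, 9.00 avg items
  North: 3 records, 8251.60 total amount, 10.00 avg items
  Northeast: 4 records, 9849.64 total amount, 6.25 avg items
  South: 4 records, 16119.83 total amount, 8.00 avg items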